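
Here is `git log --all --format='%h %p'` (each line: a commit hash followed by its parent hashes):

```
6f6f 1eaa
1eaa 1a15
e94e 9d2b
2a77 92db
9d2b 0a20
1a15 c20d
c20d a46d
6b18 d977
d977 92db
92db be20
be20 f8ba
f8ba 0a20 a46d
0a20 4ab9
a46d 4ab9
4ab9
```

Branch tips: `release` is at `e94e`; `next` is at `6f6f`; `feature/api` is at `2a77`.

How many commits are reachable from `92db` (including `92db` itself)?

6

Walking parent pointers from 92db: reachable set = {0a20, 4ab9, 92db, a46d, be20, f8ba}.
That is 6 commits.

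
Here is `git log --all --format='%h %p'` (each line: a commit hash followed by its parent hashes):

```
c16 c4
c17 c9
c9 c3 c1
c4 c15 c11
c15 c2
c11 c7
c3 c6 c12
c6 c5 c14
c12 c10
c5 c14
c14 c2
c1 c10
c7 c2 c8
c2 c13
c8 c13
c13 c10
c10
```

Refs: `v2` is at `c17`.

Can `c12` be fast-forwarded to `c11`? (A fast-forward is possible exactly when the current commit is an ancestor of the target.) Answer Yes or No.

A fast-forward from c12 to c11 is possible iff c12 is an ancestor of c11.
Ancestors of c11: {c10, c11, c13, c2, c7, c8}.
c12 is not among them, so fast-forward is not possible.

No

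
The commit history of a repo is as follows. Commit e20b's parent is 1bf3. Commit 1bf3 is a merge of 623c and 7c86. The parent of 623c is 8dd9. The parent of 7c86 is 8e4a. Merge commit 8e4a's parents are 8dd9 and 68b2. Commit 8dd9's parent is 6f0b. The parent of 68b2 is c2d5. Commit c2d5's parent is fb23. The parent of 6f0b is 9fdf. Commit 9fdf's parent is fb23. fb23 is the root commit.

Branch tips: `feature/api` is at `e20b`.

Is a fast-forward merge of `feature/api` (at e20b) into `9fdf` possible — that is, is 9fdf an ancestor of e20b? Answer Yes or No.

A fast-forward from 9fdf to e20b is possible iff 9fdf is an ancestor of e20b.
Ancestors of e20b: {1bf3, 623c, 68b2, 6f0b, 7c86, 8dd9, 8e4a, 9fdf, c2d5, e20b, fb23}.
9fdf is among them, so fast-forward is possible.

Yes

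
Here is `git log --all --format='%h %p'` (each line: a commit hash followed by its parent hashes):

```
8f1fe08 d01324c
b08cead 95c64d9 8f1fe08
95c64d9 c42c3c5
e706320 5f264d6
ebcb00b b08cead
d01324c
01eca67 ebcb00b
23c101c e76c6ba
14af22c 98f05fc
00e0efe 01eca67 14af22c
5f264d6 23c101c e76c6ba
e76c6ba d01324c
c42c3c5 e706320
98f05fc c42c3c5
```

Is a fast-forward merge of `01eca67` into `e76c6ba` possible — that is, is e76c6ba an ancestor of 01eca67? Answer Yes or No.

Yes

A fast-forward from e76c6ba to 01eca67 is possible iff e76c6ba is an ancestor of 01eca67.
Ancestors of 01eca67: {01eca67, 23c101c, 5f264d6, 8f1fe08, 95c64d9, b08cead, c42c3c5, d01324c, e706320, e76c6ba, ebcb00b}.
e76c6ba is among them, so fast-forward is possible.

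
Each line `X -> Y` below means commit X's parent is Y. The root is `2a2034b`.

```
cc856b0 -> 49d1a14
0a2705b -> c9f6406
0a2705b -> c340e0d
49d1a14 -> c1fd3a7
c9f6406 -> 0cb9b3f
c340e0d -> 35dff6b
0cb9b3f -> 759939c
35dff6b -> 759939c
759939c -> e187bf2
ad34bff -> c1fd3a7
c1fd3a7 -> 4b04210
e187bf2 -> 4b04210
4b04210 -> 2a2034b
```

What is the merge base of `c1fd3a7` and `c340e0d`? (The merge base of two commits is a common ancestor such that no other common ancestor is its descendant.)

Ancestors of c1fd3a7: {2a2034b, 4b04210, c1fd3a7}.
Ancestors of c340e0d: {2a2034b, 35dff6b, 4b04210, 759939c, c340e0d, e187bf2}.
Common ancestors: {2a2034b, 4b04210}.
Among these, 4b04210 is not an ancestor of any other common ancestor — it is the merge base.

4b04210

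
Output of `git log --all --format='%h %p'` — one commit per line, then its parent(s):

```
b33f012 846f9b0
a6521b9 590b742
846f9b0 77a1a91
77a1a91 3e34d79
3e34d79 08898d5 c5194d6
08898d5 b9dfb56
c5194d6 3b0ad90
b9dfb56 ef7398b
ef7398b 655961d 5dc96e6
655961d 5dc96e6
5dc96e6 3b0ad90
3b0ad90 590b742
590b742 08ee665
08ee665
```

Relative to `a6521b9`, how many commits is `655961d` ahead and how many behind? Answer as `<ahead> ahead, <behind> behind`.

Reachable from 655961d: {08ee665, 3b0ad90, 590b742, 5dc96e6, 655961d}.
Reachable from a6521b9: {08ee665, 590b742, a6521b9}.
Only in 655961d's history (ahead): {3b0ad90, 5dc96e6, 655961d} — 3.
Only in a6521b9's history (behind): {a6521b9} — 1.

3 ahead, 1 behind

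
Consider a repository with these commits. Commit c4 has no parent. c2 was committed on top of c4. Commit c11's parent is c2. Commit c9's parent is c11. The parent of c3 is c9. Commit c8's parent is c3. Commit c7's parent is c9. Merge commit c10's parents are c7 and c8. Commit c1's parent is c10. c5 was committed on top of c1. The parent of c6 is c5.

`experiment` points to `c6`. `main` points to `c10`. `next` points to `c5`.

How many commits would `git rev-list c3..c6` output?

Reachable from c6: {c1, c10, c11, c2, c3, c4, c5, c6, c7, c8, c9}.
Reachable from c3: {c11, c2, c3, c4, c9}.
In c6's history but not c3's: {c1, c10, c5, c6, c7, c8} — 6 commits.

6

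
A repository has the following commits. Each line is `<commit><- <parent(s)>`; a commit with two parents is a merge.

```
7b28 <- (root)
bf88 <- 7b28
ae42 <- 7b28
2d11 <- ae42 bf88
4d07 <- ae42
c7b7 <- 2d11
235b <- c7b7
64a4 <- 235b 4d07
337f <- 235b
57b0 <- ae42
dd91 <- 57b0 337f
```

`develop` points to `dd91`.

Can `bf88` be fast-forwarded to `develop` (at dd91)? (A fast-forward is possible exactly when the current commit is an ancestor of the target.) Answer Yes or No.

A fast-forward from bf88 to dd91 is possible iff bf88 is an ancestor of dd91.
Ancestors of dd91: {235b, 2d11, 337f, 57b0, 7b28, ae42, bf88, c7b7, dd91}.
bf88 is among them, so fast-forward is possible.

Yes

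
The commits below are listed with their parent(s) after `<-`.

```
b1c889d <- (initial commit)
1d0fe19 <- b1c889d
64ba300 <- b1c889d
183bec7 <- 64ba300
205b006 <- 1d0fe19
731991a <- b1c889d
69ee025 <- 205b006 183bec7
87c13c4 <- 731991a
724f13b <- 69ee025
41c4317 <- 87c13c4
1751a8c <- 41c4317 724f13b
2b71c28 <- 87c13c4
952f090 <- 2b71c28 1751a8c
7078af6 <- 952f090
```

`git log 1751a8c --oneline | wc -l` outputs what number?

11

Walking parent pointers from 1751a8c: reachable set = {1751a8c, 183bec7, 1d0fe19, 205b006, 41c4317, 64ba300, 69ee025, 724f13b, 731991a, 87c13c4, b1c889d}.
That is 11 commits.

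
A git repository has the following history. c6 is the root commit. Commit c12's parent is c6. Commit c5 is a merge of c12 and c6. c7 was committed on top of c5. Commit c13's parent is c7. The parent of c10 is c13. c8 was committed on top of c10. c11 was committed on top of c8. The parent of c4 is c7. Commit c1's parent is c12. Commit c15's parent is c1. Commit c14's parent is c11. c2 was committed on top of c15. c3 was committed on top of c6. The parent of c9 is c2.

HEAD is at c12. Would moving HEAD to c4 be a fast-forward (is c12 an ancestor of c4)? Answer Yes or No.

A fast-forward from c12 to c4 is possible iff c12 is an ancestor of c4.
Ancestors of c4: {c12, c4, c5, c6, c7}.
c12 is among them, so fast-forward is possible.

Yes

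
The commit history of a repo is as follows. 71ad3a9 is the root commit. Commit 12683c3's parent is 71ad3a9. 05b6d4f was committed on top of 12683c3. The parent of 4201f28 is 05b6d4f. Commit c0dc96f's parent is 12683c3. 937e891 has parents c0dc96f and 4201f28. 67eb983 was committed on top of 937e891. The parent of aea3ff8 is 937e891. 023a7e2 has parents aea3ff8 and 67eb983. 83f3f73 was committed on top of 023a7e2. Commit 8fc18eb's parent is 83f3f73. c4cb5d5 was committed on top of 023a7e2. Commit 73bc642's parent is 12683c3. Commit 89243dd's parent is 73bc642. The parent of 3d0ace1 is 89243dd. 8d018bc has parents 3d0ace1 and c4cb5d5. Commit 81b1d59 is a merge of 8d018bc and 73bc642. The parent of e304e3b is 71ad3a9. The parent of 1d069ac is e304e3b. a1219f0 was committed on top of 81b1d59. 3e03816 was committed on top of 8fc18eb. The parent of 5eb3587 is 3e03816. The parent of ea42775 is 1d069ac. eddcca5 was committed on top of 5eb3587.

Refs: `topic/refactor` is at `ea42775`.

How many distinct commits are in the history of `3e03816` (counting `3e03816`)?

Walking parent pointers from 3e03816: reachable set = {023a7e2, 05b6d4f, 12683c3, 3e03816, 4201f28, 67eb983, 71ad3a9, 83f3f73, 8fc18eb, 937e891, aea3ff8, c0dc96f}.
That is 12 commits.

12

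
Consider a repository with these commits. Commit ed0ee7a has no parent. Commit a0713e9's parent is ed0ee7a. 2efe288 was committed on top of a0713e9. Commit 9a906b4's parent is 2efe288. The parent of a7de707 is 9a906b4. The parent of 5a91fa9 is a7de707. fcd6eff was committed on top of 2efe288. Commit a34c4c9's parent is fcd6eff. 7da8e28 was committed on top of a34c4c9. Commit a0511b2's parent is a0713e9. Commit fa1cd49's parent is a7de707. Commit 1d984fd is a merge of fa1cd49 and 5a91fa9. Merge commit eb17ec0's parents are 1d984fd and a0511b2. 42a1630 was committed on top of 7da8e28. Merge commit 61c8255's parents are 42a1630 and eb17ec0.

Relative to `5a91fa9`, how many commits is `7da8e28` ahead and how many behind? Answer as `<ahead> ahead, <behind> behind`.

Reachable from 7da8e28: {2efe288, 7da8e28, a0713e9, a34c4c9, ed0ee7a, fcd6eff}.
Reachable from 5a91fa9: {2efe288, 5a91fa9, 9a906b4, a0713e9, a7de707, ed0ee7a}.
Only in 7da8e28's history (ahead): {7da8e28, a34c4c9, fcd6eff} — 3.
Only in 5a91fa9's history (behind): {5a91fa9, 9a906b4, a7de707} — 3.

3 ahead, 3 behind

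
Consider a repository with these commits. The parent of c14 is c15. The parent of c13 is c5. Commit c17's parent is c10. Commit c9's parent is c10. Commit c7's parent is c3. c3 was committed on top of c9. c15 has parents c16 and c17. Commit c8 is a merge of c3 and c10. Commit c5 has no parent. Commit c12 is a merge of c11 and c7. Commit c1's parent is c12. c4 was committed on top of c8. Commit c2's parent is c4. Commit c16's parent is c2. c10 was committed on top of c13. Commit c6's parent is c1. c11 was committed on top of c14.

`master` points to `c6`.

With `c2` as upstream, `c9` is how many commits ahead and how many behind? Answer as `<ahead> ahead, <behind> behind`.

Reachable from c9: {c10, c13, c5, c9}.
Reachable from c2: {c10, c13, c2, c3, c4, c5, c8, c9}.
Only in c9's history (ahead): {} — 0.
Only in c2's history (behind): {c2, c3, c4, c8} — 4.

0 ahead, 4 behind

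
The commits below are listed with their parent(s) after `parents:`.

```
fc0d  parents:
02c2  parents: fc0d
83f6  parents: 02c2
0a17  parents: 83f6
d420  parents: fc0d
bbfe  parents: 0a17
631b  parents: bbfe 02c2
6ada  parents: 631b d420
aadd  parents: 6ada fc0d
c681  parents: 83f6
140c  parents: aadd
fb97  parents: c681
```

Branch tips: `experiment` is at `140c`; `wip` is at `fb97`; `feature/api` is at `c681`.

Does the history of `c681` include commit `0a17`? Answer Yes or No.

No

Ancestors of c681: {02c2, 83f6, c681, fc0d}.
0a17 is not in that set, so it is not an ancestor of c681.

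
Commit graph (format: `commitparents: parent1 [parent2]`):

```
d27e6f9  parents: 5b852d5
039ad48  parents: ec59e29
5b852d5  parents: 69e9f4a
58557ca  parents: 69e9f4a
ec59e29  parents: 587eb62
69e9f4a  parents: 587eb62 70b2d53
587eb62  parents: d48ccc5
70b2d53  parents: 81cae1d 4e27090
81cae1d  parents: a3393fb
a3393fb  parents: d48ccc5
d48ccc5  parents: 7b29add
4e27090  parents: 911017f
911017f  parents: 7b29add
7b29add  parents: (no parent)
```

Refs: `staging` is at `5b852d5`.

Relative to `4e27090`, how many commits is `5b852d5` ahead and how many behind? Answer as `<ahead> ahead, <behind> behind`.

7 ahead, 0 behind

Reachable from 5b852d5: {4e27090, 587eb62, 5b852d5, 69e9f4a, 70b2d53, 7b29add, 81cae1d, 911017f, a3393fb, d48ccc5}.
Reachable from 4e27090: {4e27090, 7b29add, 911017f}.
Only in 5b852d5's history (ahead): {587eb62, 5b852d5, 69e9f4a, 70b2d53, 81cae1d, a3393fb, d48ccc5} — 7.
Only in 4e27090's history (behind): {} — 0.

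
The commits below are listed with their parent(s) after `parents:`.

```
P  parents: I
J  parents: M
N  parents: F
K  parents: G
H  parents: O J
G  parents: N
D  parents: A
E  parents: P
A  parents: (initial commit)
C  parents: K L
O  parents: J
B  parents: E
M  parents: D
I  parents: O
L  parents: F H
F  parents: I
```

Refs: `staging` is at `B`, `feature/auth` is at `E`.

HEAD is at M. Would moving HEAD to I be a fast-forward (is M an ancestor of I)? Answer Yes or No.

A fast-forward from M to I is possible iff M is an ancestor of I.
Ancestors of I: {A, D, I, J, M, O}.
M is among them, so fast-forward is possible.

Yes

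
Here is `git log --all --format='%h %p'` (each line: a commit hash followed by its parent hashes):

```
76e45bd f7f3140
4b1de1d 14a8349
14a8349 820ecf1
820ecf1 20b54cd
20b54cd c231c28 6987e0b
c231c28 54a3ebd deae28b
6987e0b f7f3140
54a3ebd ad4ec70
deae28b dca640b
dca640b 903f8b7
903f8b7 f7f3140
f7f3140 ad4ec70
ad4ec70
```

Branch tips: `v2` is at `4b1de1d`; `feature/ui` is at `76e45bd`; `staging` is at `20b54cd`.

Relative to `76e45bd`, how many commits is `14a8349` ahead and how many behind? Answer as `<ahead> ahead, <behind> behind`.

Reachable from 14a8349: {14a8349, 20b54cd, 54a3ebd, 6987e0b, 820ecf1, 903f8b7, ad4ec70, c231c28, dca640b, deae28b, f7f3140}.
Reachable from 76e45bd: {76e45bd, ad4ec70, f7f3140}.
Only in 14a8349's history (ahead): {14a8349, 20b54cd, 54a3ebd, 6987e0b, 820ecf1, 903f8b7, c231c28, dca640b, deae28b} — 9.
Only in 76e45bd's history (behind): {76e45bd} — 1.

9 ahead, 1 behind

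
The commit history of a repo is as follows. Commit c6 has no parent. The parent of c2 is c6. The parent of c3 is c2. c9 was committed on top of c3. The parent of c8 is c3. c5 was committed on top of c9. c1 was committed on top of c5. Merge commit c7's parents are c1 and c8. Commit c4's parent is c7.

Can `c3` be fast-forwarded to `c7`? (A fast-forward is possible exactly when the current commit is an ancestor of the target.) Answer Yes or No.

Yes

A fast-forward from c3 to c7 is possible iff c3 is an ancestor of c7.
Ancestors of c7: {c1, c2, c3, c5, c6, c7, c8, c9}.
c3 is among them, so fast-forward is possible.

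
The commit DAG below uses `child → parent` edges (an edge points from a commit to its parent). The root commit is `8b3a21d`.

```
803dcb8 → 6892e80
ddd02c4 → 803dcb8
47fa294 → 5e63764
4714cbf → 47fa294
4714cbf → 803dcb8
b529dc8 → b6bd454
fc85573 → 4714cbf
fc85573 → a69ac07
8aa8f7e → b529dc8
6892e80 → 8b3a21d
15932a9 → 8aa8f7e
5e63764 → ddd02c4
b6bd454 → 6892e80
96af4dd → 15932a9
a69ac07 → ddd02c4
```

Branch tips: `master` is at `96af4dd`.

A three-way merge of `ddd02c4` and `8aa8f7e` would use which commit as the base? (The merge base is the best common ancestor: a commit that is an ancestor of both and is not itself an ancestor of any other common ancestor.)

6892e80

Ancestors of ddd02c4: {6892e80, 803dcb8, 8b3a21d, ddd02c4}.
Ancestors of 8aa8f7e: {6892e80, 8aa8f7e, 8b3a21d, b529dc8, b6bd454}.
Common ancestors: {6892e80, 8b3a21d}.
Among these, 6892e80 is not an ancestor of any other common ancestor — it is the merge base.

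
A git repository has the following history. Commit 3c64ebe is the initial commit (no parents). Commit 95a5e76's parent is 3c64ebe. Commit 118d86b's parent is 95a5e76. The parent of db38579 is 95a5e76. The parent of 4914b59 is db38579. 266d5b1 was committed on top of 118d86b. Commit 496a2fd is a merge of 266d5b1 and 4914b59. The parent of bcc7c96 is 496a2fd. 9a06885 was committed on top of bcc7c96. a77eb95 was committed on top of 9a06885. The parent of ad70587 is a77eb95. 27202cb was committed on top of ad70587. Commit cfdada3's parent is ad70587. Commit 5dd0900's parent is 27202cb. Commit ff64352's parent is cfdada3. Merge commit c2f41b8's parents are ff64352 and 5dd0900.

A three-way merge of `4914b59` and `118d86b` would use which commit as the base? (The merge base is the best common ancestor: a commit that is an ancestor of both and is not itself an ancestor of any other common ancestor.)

95a5e76

Ancestors of 4914b59: {3c64ebe, 4914b59, 95a5e76, db38579}.
Ancestors of 118d86b: {118d86b, 3c64ebe, 95a5e76}.
Common ancestors: {3c64ebe, 95a5e76}.
Among these, 95a5e76 is not an ancestor of any other common ancestor — it is the merge base.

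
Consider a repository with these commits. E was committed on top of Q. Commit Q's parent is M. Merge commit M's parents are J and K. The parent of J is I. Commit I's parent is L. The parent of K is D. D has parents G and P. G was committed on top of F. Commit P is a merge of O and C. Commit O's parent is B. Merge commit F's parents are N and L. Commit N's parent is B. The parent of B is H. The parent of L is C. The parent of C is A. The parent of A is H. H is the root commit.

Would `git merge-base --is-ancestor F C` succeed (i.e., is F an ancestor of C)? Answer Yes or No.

No

Ancestors of C: {A, C, H}.
F is not in that set, so it is not an ancestor of C.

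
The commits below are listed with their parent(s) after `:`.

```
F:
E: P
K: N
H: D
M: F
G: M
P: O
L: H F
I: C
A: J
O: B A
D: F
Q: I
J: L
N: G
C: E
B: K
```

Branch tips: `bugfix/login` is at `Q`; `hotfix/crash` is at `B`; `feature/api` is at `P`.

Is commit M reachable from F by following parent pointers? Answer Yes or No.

Ancestors of F: {F}.
M is not in that set, so it is not an ancestor of F.

No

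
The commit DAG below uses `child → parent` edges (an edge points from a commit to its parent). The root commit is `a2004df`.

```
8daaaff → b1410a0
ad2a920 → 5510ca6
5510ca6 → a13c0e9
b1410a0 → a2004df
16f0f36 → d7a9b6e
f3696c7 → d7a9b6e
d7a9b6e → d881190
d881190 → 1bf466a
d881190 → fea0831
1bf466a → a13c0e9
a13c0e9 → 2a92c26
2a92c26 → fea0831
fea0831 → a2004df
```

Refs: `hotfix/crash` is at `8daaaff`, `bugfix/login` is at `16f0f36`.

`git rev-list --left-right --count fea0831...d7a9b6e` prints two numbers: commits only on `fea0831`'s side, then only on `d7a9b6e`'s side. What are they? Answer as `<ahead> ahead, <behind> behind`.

Reachable from fea0831: {a2004df, fea0831}.
Reachable from d7a9b6e: {1bf466a, 2a92c26, a13c0e9, a2004df, d7a9b6e, d881190, fea0831}.
Only in fea0831's history (ahead): {} — 0.
Only in d7a9b6e's history (behind): {1bf466a, 2a92c26, a13c0e9, d7a9b6e, d881190} — 5.

0 ahead, 5 behind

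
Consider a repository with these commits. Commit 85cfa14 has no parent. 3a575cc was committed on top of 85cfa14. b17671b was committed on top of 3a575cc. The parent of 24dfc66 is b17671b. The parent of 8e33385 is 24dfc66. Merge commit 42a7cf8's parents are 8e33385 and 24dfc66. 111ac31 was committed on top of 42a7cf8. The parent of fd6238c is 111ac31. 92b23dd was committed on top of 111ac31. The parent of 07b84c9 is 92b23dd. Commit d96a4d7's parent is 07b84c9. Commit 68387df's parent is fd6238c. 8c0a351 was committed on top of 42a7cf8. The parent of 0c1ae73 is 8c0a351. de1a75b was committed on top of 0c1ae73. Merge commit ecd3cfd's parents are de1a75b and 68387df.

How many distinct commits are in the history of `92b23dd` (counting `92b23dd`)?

Walking parent pointers from 92b23dd: reachable set = {111ac31, 24dfc66, 3a575cc, 42a7cf8, 85cfa14, 8e33385, 92b23dd, b17671b}.
That is 8 commits.

8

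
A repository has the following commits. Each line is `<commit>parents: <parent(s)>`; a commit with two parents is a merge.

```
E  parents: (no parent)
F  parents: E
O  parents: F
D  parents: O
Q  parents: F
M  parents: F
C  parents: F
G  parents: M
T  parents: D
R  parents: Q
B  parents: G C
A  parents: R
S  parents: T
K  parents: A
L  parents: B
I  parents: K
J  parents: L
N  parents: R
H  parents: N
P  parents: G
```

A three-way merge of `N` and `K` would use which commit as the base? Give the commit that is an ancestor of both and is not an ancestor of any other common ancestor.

Ancestors of N: {E, F, N, Q, R}.
Ancestors of K: {A, E, F, K, Q, R}.
Common ancestors: {E, F, Q, R}.
Among these, R is not an ancestor of any other common ancestor — it is the merge base.

R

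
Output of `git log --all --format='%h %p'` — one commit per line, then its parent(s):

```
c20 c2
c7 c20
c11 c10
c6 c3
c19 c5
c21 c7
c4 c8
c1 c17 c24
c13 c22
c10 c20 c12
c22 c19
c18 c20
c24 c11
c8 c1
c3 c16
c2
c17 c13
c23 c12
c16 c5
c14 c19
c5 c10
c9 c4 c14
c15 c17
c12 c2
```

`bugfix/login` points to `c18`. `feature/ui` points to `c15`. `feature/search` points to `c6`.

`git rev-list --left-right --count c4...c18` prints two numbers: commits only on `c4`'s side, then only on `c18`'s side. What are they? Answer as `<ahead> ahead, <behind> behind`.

Reachable from c4: {c1, c10, c11, c12, c13, c17, c19, c2, c20, c22, c24, c4, c5, c8}.
Reachable from c18: {c18, c2, c20}.
Only in c4's history (ahead): {c1, c10, c11, c12, c13, c17, c19, c22, c24, c4, c5, c8} — 12.
Only in c18's history (behind): {c18} — 1.

12 ahead, 1 behind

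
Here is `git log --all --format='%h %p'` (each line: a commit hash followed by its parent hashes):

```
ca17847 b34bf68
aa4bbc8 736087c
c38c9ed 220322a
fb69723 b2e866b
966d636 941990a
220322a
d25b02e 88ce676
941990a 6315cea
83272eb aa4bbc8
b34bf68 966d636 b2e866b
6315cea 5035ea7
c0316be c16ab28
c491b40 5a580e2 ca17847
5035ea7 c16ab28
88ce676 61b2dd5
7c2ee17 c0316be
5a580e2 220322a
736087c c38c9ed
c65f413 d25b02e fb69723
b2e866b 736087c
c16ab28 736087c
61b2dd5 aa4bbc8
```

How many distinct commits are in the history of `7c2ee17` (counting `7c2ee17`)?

Walking parent pointers from 7c2ee17: reachable set = {220322a, 736087c, 7c2ee17, c0316be, c16ab28, c38c9ed}.
That is 6 commits.

6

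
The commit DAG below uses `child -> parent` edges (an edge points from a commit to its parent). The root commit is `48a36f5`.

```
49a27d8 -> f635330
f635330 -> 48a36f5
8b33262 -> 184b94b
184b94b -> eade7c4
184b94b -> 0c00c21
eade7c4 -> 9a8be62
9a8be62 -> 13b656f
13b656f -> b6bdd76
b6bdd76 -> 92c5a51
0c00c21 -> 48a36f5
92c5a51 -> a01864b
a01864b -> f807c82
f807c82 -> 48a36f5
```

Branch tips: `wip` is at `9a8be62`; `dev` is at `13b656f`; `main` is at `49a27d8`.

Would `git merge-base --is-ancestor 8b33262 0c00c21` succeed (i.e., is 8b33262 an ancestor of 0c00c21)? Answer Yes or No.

Ancestors of 0c00c21: {0c00c21, 48a36f5}.
8b33262 is not in that set, so it is not an ancestor of 0c00c21.

No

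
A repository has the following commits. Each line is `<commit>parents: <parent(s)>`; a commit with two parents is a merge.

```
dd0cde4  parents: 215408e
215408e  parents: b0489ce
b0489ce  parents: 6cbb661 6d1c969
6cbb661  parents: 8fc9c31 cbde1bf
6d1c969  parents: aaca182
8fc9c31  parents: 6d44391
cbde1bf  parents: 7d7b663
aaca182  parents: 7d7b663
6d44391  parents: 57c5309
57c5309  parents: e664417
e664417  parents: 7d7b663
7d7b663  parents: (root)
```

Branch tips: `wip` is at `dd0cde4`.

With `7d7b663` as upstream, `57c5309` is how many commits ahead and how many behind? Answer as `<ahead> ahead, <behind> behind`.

2 ahead, 0 behind

Reachable from 57c5309: {57c5309, 7d7b663, e664417}.
Reachable from 7d7b663: {7d7b663}.
Only in 57c5309's history (ahead): {57c5309, e664417} — 2.
Only in 7d7b663's history (behind): {} — 0.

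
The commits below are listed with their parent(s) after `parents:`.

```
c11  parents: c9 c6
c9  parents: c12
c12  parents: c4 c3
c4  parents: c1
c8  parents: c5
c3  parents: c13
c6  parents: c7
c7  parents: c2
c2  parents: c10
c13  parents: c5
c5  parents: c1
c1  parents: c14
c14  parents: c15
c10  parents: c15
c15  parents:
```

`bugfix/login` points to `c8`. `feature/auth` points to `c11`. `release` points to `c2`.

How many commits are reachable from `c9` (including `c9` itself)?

9

Walking parent pointers from c9: reachable set = {c1, c12, c13, c14, c15, c3, c4, c5, c9}.
That is 9 commits.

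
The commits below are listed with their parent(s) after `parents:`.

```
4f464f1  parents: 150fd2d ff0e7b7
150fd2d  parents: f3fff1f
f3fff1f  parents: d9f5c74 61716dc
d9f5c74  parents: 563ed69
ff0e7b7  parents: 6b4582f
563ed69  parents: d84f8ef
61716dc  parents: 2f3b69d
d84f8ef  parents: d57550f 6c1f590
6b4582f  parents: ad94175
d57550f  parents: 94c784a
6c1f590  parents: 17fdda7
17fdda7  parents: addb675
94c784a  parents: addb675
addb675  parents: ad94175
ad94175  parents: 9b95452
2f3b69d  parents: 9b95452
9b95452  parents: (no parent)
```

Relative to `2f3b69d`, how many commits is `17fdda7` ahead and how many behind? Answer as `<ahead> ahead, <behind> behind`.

Reachable from 17fdda7: {17fdda7, 9b95452, ad94175, addb675}.
Reachable from 2f3b69d: {2f3b69d, 9b95452}.
Only in 17fdda7's history (ahead): {17fdda7, ad94175, addb675} — 3.
Only in 2f3b69d's history (behind): {2f3b69d} — 1.

3 ahead, 1 behind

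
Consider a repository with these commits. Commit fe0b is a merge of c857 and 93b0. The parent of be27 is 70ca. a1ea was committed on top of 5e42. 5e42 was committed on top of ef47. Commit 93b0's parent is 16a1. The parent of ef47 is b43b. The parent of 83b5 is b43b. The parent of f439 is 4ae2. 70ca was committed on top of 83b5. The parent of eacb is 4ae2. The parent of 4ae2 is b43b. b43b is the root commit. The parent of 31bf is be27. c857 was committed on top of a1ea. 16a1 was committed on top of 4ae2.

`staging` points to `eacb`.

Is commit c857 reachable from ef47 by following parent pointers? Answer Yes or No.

No

Ancestors of ef47: {b43b, ef47}.
c857 is not in that set, so it is not an ancestor of ef47.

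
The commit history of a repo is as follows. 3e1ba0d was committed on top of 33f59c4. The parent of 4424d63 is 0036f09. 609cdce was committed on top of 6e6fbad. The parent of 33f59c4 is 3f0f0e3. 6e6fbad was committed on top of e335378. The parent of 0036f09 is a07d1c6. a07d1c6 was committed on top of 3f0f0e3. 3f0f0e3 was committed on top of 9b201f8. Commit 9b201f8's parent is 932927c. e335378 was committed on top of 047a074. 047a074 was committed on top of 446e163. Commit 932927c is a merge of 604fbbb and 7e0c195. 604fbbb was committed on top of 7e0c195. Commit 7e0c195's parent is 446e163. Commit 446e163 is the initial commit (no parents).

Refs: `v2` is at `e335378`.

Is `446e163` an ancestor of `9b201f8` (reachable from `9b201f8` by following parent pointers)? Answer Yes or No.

Yes

Ancestors of 9b201f8 (commits reachable by following parents): {446e163, 604fbbb, 7e0c195, 932927c, 9b201f8}.
446e163 is in that set, so it is an ancestor of 9b201f8.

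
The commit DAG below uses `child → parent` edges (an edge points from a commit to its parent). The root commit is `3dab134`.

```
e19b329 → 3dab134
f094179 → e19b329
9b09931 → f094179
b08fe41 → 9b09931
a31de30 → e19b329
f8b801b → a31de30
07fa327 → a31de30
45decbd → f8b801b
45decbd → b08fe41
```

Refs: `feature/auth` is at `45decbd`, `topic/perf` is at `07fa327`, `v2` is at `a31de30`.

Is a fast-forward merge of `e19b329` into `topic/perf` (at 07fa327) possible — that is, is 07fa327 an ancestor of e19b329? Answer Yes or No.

No

A fast-forward from 07fa327 to e19b329 is possible iff 07fa327 is an ancestor of e19b329.
Ancestors of e19b329: {3dab134, e19b329}.
07fa327 is not among them, so fast-forward is not possible.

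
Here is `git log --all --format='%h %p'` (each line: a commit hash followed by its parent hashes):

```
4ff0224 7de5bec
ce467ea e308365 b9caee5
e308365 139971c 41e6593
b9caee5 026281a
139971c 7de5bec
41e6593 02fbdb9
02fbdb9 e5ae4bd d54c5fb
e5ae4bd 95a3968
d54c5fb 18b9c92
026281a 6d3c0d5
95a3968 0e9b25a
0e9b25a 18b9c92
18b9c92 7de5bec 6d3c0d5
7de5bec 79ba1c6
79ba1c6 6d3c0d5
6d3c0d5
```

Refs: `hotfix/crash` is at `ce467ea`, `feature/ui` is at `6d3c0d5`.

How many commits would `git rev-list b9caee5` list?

Walking parent pointers from b9caee5: reachable set = {026281a, 6d3c0d5, b9caee5}.
That is 3 commits.

3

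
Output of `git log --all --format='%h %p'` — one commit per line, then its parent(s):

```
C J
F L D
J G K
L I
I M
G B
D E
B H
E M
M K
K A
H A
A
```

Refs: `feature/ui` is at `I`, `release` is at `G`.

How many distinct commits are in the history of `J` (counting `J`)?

Walking parent pointers from J: reachable set = {A, B, G, H, J, K}.
That is 6 commits.

6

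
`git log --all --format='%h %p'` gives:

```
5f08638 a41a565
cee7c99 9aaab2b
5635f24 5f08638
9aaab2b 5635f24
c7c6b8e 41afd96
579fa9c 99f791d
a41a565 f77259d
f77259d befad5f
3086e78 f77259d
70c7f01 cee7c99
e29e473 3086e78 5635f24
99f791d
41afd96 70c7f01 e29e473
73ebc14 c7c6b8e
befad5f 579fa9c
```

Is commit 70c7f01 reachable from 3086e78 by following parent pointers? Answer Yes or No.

No

Ancestors of 3086e78: {3086e78, 579fa9c, 99f791d, befad5f, f77259d}.
70c7f01 is not in that set, so it is not an ancestor of 3086e78.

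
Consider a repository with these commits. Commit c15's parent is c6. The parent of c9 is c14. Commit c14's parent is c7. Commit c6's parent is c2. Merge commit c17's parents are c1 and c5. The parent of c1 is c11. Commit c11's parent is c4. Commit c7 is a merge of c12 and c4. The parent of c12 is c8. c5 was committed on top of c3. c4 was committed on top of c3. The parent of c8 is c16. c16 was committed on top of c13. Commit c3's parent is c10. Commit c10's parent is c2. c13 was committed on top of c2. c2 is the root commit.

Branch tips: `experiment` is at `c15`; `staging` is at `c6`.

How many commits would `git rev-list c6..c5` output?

Reachable from c5: {c10, c2, c3, c5}.
Reachable from c6: {c2, c6}.
In c5's history but not c6's: {c10, c3, c5} — 3 commits.

3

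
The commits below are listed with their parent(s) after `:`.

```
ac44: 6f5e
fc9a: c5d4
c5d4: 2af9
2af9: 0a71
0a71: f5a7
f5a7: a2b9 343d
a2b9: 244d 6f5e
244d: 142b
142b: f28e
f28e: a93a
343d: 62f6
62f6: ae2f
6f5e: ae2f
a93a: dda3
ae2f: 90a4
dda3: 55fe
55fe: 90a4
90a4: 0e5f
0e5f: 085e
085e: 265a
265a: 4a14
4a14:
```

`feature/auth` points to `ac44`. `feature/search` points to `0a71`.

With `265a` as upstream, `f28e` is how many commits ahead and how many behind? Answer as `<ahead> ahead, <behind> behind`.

7 ahead, 0 behind

Reachable from f28e: {085e, 0e5f, 265a, 4a14, 55fe, 90a4, a93a, dda3, f28e}.
Reachable from 265a: {265a, 4a14}.
Only in f28e's history (ahead): {085e, 0e5f, 55fe, 90a4, a93a, dda3, f28e} — 7.
Only in 265a's history (behind): {} — 0.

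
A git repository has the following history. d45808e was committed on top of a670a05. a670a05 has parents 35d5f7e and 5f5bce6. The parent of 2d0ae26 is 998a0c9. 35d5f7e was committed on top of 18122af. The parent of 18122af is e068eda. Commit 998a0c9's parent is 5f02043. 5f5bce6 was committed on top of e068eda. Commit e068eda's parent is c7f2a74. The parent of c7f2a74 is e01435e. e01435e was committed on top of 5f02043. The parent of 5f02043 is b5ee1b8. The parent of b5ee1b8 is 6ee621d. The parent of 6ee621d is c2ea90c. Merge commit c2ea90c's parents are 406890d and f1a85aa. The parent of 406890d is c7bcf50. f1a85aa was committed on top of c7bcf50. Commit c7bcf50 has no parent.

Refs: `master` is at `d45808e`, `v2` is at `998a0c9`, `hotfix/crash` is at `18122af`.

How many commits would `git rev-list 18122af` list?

Walking parent pointers from 18122af: reachable set = {18122af, 406890d, 5f02043, 6ee621d, b5ee1b8, c2ea90c, c7bcf50, c7f2a74, e01435e, e068eda, f1a85aa}.
That is 11 commits.

11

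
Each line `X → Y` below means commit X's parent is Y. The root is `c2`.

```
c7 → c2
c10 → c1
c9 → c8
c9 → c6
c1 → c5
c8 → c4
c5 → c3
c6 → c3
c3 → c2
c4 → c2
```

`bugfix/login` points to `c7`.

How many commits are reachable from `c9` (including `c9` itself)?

6

Walking parent pointers from c9: reachable set = {c2, c3, c4, c6, c8, c9}.
That is 6 commits.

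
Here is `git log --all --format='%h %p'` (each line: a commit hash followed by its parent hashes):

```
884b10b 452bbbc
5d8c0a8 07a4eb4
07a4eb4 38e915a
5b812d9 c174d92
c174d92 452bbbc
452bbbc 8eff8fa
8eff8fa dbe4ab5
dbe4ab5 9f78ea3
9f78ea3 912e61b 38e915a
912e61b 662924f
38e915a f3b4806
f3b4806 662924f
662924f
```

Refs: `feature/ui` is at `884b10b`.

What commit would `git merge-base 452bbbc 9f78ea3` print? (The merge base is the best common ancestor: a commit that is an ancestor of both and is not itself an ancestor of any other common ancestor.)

9f78ea3

Ancestors of 452bbbc: {38e915a, 452bbbc, 662924f, 8eff8fa, 912e61b, 9f78ea3, dbe4ab5, f3b4806}.
Ancestors of 9f78ea3: {38e915a, 662924f, 912e61b, 9f78ea3, f3b4806}.
Common ancestors: {38e915a, 662924f, 912e61b, 9f78ea3, f3b4806}.
Among these, 9f78ea3 is not an ancestor of any other common ancestor — it is the merge base.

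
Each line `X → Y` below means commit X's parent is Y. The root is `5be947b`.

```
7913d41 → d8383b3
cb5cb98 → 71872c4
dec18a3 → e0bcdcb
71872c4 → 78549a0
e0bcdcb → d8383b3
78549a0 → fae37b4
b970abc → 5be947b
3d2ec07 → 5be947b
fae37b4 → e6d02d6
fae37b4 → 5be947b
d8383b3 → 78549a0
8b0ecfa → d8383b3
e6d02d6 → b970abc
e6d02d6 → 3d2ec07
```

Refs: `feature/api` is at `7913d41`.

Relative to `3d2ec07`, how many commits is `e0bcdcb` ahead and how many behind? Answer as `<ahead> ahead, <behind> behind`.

6 ahead, 0 behind

Reachable from e0bcdcb: {3d2ec07, 5be947b, 78549a0, b970abc, d8383b3, e0bcdcb, e6d02d6, fae37b4}.
Reachable from 3d2ec07: {3d2ec07, 5be947b}.
Only in e0bcdcb's history (ahead): {78549a0, b970abc, d8383b3, e0bcdcb, e6d02d6, fae37b4} — 6.
Only in 3d2ec07's history (behind): {} — 0.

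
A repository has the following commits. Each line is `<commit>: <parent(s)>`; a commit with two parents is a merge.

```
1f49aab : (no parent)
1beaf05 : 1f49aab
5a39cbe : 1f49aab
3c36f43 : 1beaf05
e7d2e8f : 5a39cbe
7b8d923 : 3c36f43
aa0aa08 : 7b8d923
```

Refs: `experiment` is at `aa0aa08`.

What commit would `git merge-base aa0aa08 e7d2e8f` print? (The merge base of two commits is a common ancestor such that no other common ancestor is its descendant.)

1f49aab

Ancestors of aa0aa08: {1beaf05, 1f49aab, 3c36f43, 7b8d923, aa0aa08}.
Ancestors of e7d2e8f: {1f49aab, 5a39cbe, e7d2e8f}.
Common ancestors: {1f49aab}.
The only common ancestor is 1f49aab, so it is the merge base.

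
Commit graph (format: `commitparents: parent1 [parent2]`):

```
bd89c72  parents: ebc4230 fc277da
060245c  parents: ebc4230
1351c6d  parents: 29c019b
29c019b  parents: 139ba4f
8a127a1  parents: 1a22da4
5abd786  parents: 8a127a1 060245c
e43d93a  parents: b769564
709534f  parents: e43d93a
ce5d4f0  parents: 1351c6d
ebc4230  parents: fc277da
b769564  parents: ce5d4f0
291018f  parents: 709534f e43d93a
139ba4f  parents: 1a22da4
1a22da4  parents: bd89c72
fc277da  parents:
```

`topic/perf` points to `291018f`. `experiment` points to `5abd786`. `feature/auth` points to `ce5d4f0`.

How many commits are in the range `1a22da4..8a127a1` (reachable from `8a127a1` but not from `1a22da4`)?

1

Reachable from 8a127a1: {1a22da4, 8a127a1, bd89c72, ebc4230, fc277da}.
Reachable from 1a22da4: {1a22da4, bd89c72, ebc4230, fc277da}.
In 8a127a1's history but not 1a22da4's: {8a127a1} — 1 commit.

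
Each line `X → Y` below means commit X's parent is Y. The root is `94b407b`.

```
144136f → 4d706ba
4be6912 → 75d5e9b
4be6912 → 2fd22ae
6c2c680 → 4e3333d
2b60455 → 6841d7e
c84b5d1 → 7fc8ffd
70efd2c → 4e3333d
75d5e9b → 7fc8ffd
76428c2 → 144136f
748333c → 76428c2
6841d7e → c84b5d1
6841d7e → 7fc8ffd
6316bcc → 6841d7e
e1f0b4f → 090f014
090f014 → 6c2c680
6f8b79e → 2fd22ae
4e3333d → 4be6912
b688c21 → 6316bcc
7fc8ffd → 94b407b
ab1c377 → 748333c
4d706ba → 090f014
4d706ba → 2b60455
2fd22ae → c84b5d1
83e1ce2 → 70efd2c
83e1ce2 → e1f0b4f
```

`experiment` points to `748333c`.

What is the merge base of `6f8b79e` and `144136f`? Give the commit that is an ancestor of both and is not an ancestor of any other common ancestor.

Ancestors of 6f8b79e: {2fd22ae, 6f8b79e, 7fc8ffd, 94b407b, c84b5d1}.
Ancestors of 144136f: {090f014, 144136f, 2b60455, 2fd22ae, 4be6912, 4d706ba, 4e3333d, 6841d7e, 6c2c680, 75d5e9b, 7fc8ffd, 94b407b, c84b5d1}.
Common ancestors: {2fd22ae, 7fc8ffd, 94b407b, c84b5d1}.
Among these, 2fd22ae is not an ancestor of any other common ancestor — it is the merge base.

2fd22ae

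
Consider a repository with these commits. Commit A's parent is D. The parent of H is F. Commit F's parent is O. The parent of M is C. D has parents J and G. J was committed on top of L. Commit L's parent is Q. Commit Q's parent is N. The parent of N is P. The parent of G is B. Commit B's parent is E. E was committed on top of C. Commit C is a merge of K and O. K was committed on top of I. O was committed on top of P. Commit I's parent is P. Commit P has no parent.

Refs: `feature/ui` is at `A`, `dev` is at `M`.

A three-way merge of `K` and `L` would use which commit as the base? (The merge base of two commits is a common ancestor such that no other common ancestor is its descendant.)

P

Ancestors of K: {I, K, P}.
Ancestors of L: {L, N, P, Q}.
Common ancestors: {P}.
The only common ancestor is P, so it is the merge base.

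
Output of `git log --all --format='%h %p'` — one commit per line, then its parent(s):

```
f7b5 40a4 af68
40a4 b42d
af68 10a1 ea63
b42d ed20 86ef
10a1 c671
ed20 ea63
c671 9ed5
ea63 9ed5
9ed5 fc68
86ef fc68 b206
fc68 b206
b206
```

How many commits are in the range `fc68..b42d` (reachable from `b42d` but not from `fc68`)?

5

Reachable from b42d: {86ef, 9ed5, b206, b42d, ea63, ed20, fc68}.
Reachable from fc68: {b206, fc68}.
In b42d's history but not fc68's: {86ef, 9ed5, b42d, ea63, ed20} — 5 commits.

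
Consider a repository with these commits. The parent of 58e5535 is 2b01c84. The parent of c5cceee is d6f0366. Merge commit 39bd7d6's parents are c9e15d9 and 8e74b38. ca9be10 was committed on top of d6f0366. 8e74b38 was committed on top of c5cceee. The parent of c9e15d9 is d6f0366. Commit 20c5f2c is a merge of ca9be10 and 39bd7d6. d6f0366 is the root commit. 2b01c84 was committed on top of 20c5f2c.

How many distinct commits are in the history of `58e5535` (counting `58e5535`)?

Walking parent pointers from 58e5535: reachable set = {20c5f2c, 2b01c84, 39bd7d6, 58e5535, 8e74b38, c5cceee, c9e15d9, ca9be10, d6f0366}.
That is 9 commits.

9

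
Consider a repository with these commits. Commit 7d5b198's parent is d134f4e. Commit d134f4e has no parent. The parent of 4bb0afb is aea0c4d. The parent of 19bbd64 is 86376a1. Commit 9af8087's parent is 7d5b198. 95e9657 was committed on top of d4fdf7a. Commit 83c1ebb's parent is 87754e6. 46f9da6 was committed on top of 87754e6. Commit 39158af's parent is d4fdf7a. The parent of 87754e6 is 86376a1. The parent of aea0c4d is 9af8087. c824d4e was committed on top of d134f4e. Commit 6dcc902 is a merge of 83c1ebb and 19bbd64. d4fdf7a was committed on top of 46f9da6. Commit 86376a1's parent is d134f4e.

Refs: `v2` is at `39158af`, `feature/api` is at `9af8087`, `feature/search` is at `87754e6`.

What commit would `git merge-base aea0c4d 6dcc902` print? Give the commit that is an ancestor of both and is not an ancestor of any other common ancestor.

d134f4e

Ancestors of aea0c4d: {7d5b198, 9af8087, aea0c4d, d134f4e}.
Ancestors of 6dcc902: {19bbd64, 6dcc902, 83c1ebb, 86376a1, 87754e6, d134f4e}.
Common ancestors: {d134f4e}.
The only common ancestor is d134f4e, so it is the merge base.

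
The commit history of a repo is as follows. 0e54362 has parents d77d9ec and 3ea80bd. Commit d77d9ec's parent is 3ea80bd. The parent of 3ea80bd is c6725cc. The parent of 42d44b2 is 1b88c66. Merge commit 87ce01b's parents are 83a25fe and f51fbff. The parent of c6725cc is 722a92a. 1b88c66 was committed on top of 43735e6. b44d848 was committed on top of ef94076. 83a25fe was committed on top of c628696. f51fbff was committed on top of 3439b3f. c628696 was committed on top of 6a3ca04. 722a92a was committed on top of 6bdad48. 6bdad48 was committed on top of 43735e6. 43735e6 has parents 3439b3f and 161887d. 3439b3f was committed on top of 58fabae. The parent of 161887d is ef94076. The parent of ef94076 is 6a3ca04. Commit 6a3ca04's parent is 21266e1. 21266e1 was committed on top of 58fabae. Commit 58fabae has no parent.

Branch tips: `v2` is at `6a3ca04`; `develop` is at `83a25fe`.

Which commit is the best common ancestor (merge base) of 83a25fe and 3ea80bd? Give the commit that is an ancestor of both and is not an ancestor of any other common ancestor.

Ancestors of 83a25fe: {21266e1, 58fabae, 6a3ca04, 83a25fe, c628696}.
Ancestors of 3ea80bd: {161887d, 21266e1, 3439b3f, 3ea80bd, 43735e6, 58fabae, 6a3ca04, 6bdad48, 722a92a, c6725cc, ef94076}.
Common ancestors: {21266e1, 58fabae, 6a3ca04}.
Among these, 6a3ca04 is not an ancestor of any other common ancestor — it is the merge base.

6a3ca04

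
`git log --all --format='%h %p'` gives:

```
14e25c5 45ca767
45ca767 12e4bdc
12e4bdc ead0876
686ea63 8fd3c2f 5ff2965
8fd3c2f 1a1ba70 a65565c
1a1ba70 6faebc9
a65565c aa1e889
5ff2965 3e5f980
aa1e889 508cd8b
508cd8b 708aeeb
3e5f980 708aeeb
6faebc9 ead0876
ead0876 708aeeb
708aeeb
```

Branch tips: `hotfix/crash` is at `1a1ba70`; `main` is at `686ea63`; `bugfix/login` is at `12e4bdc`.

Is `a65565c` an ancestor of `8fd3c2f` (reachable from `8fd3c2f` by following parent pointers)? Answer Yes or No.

Yes

Ancestors of 8fd3c2f (commits reachable by following parents): {1a1ba70, 508cd8b, 6faebc9, 708aeeb, 8fd3c2f, a65565c, aa1e889, ead0876}.
a65565c is in that set, so it is an ancestor of 8fd3c2f.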